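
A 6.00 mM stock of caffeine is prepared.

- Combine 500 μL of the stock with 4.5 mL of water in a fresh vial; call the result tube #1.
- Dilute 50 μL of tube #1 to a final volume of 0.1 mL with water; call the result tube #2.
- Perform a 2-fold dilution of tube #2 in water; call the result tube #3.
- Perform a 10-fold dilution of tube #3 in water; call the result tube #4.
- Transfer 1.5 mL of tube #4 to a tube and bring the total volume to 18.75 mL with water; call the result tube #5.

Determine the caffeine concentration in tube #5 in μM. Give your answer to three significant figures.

1.20 μM

Step 1: 500 μL + 4.5 mL = 5000 μL total → factor 5000/500 = 10
Step 2: 50 μL brought to 0.1 mL → factor 100/50 = 2
Step 3: 2-fold → factor 2
Step 4: 10-fold → factor 10
Step 5: 1.5 mL brought to 18.75 mL → factor 18.75/1.5 = 12.5
Overall dilution factor = 10 × 2 × 2 × 10 × 12.5 = 5000
Final = 6.00 mM / 5000 = 0.001200 mM = 1.20 μM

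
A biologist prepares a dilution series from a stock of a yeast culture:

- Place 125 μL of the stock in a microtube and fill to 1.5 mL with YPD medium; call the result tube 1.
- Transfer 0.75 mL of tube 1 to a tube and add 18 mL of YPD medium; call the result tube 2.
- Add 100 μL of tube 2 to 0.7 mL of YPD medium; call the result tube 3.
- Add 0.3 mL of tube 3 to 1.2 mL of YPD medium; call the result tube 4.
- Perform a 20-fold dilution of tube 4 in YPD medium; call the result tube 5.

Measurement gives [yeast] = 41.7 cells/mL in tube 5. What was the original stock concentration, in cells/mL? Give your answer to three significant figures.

1.00 × 10^7 cells/mL

Step 1: 125 μL brought to 1.5 mL → factor 1500/125 = 12
Step 2: 0.75 mL + 18 mL = 18.75 mL total → factor 18.75/0.75 = 25
Step 3: 100 μL + 0.7 mL = 800 μL total → factor 800/100 = 8
Step 4: 0.3 mL + 1.2 mL = 1.5 mL total → factor 1.5/0.3 = 5
Step 5: 20-fold → factor 20
Overall dilution factor = 12 × 25 × 8 × 5 × 20 = 2.4 × 10^5
Stock = 41.7 cells/mL × 2.4 × 10^5 = 1.00 × 10^7 cells/mL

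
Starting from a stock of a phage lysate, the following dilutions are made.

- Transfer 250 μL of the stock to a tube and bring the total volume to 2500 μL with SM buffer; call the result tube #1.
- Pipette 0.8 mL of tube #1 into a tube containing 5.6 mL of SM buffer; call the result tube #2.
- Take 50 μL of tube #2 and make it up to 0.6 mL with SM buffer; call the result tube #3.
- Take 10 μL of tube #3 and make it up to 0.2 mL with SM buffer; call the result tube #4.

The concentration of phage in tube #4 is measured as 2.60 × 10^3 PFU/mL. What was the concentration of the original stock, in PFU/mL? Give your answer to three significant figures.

Step 1: 250 μL brought to 2500 μL → factor 2500/250 = 10
Step 2: 0.8 mL + 5.6 mL = 6.4 mL total → factor 6.4/0.8 = 8
Step 3: 50 μL brought to 0.6 mL → factor 600/50 = 12
Step 4: 10 μL brought to 0.2 mL → factor 200/10 = 20
Overall dilution factor = 10 × 8 × 12 × 20 = 19200
Stock = 2.60 × 10^3 PFU/mL × 19200 = 4.99 × 10^7 PFU/mL

4.99 × 10^7 PFU/mL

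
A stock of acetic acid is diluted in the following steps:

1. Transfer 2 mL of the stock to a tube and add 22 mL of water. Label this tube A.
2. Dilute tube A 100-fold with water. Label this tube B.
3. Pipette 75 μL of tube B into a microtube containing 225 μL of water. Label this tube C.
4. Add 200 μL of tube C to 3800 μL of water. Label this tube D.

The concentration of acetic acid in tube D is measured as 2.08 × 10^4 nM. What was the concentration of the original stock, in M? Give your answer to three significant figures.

2.00 M

Step 1: 2 mL + 22 mL = 24 mL total → factor 24/2 = 12
Step 2: 100-fold → factor 100
Step 3: 75 μL + 225 μL = 300 μL total → factor 300/75 = 4
Step 4: 200 μL + 3800 μL = 4000 μL total → factor 4000/200 = 20
Overall dilution factor = 12 × 100 × 4 × 20 = 96000
Stock = 2.08 × 10^4 nM × 96000 = 1.997 × 10^9 nM = 2.00 M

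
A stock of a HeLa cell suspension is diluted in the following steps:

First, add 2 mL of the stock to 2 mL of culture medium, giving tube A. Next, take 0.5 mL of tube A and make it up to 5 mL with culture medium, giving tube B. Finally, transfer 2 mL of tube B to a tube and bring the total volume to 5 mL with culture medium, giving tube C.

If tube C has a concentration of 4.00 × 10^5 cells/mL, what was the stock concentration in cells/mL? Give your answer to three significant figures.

Step 1: 2 mL + 2 mL = 4 mL total → factor 4/2 = 2
Step 2: 0.5 mL brought to 5 mL → factor 5/0.5 = 10
Step 3: 2 mL brought to 5 mL → factor 5/2 = 2.5
Overall dilution factor = 2 × 10 × 2.5 = 50
Stock = 4.00 × 10^5 cells/mL × 50 = 2.00 × 10^7 cells/mL

2.00 × 10^7 cells/mL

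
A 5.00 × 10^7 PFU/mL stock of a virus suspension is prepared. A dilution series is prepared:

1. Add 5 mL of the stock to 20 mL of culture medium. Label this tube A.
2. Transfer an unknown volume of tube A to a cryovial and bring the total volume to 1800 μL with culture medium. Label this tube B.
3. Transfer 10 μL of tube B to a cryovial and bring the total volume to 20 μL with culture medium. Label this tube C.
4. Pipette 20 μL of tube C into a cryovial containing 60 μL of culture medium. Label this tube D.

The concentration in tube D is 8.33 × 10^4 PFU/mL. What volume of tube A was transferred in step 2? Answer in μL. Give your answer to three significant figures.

Step 1: 5 mL + 20 mL = 25 mL total → factor 25/5 = 5
Step 2: v brought to 1800 μL → factor = 1800 μL/v
Step 3: 10 μL brought to 20 μL → factor 20/10 = 2
Step 4: 20 μL + 60 μL = 80 μL total → factor 80/20 = 4
Product of known-step factors = 40
Overall factor = 5.00 × 10^7 PFU/mL / (8.33 × 10^4 PFU/mL) = 600.24
Step-2 factor = 600.24 / 40 = 15.006
v = 1800 μL / 15.006 = 120 μL

120 μL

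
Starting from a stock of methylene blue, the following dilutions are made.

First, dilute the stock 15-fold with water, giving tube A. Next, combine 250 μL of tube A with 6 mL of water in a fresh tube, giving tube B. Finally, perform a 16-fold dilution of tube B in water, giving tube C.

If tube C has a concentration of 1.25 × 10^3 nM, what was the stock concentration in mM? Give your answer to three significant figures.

Step 1: 15-fold → factor 15
Step 2: 250 μL + 6 mL = 6250 μL total → factor 6250/250 = 25
Step 3: 16-fold → factor 16
Overall dilution factor = 15 × 25 × 16 = 6000
Stock = 1.25 × 10^3 nM × 6000 = 7.500 × 10^6 nM = 7.50 mM

7.50 mM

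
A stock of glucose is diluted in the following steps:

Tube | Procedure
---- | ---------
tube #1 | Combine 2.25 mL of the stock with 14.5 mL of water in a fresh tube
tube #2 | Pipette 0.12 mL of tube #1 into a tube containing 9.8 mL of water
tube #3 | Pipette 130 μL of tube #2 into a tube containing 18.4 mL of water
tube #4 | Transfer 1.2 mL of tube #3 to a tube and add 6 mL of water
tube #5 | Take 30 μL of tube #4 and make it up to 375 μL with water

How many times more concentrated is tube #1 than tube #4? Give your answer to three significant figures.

7.07 × 10^4

Step 1: 2.25 mL + 14.5 mL = 16.75 mL total → factor 16.75/2.25 = 7.4444
Step 2: 0.12 mL + 9.8 mL = 9.92 mL total → factor 9.92/0.12 = 82.667
Step 3: 130 μL + 18.4 mL = 18530 μL total → factor 18530/130 = 142.54
Step 4: 1.2 mL + 6 mL = 7.2 mL total → factor 7.2/1.2 = 6
Dilution factor to tube #1 = 7.4444; to tube #4 = 5.2632 × 10^5
[tube #1]/[tube #4] = (factor to tube #4)/(factor to tube #1) = 5.2632 × 10^5/7.4444 = 7.07 × 10^4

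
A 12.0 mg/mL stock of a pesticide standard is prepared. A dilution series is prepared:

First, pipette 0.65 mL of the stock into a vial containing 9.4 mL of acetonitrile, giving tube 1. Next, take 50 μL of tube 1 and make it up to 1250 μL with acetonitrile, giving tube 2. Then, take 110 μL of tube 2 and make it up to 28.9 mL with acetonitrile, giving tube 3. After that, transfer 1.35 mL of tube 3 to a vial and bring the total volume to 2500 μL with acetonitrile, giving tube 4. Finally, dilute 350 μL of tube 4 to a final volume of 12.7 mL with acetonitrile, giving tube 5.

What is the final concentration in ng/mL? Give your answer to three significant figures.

Step 1: 0.65 mL + 9.4 mL = 10.05 mL total → factor 10.05/0.65 = 15.462
Step 2: 50 μL brought to 1250 μL → factor 1250/50 = 25
Step 3: 110 μL brought to 28.9 mL → factor 28900/110 = 262.73
Step 4: 1.35 mL brought to 2500 μL → factor 2.5/1.35 = 1.8519
Step 5: 350 μL brought to 12.7 mL → factor 12700/350 = 36.286
Overall dilution factor = 15.462 × 25 × 262.73 × 1.8519 × 36.286 = 6.824 × 10^6
Final = 12.0 mg/mL / 6.824 × 10^6 = 1.758 × 10^-6 mg/mL = 1.76 ng/mL

1.76 ng/mL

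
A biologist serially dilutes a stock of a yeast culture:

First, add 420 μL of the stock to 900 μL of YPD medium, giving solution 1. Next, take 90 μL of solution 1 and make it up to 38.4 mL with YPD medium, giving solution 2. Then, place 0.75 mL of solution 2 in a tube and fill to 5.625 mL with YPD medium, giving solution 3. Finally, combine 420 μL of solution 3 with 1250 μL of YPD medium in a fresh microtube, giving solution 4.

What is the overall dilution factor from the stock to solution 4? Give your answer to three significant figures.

4.00 × 10^4

Step 1: 420 μL + 900 μL = 1320 μL total → factor 1320/420 = 3.1429
Step 2: 90 μL brought to 38.4 mL → factor 38400/90 = 426.67
Step 3: 0.75 mL brought to 5.625 mL → factor 5.625/0.75 = 7.5
Step 4: 420 μL + 1250 μL = 1670 μL total → factor 1670/420 = 3.9762
Overall dilution factor = 3.1429 × 426.67 × 7.5 × 3.9762 = 39989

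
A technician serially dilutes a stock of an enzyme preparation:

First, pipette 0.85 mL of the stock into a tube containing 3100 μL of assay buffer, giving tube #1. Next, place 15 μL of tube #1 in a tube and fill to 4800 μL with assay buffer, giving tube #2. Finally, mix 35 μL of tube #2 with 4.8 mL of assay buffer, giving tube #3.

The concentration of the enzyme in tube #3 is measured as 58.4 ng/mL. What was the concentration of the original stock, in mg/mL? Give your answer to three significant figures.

12.0 mg/mL

Step 1: 0.85 mL + 3100 μL = 3.95 mL total → factor 3.95/0.85 = 4.6471
Step 2: 15 μL brought to 4800 μL → factor 4800/15 = 320
Step 3: 35 μL + 4.8 mL = 4835 μL total → factor 4835/35 = 138.14
Overall dilution factor = 4.6471 × 320 × 138.14 = 2.0543 × 10^5
Stock = 58.4 ng/mL × 2.0543 × 10^5 = 1.200 × 10^7 ng/mL = 12.0 mg/mL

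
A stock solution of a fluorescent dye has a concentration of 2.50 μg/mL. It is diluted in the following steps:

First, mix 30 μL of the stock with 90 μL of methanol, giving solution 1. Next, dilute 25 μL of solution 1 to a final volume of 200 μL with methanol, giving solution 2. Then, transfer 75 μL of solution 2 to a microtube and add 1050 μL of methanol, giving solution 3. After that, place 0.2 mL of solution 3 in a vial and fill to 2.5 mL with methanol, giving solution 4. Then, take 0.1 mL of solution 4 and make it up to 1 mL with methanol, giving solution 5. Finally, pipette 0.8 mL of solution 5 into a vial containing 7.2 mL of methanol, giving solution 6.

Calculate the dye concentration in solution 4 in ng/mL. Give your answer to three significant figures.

0.417 ng/mL

Step 1: 30 μL + 90 μL = 120 μL total → factor 120/30 = 4
Step 2: 25 μL brought to 200 μL → factor 200/25 = 8
Step 3: 75 μL + 1050 μL = 1125 μL total → factor 1125/75 = 15
Step 4: 0.2 mL brought to 2.5 mL → factor 2.5/0.2 = 12.5
Dilution factor through solution 4 = 4 × 8 × 15 × 12.5 = 6000
[solution 4] = 2.50 μg/mL / 6000 = 0.0004167 μg/mL = 0.417 ng/mL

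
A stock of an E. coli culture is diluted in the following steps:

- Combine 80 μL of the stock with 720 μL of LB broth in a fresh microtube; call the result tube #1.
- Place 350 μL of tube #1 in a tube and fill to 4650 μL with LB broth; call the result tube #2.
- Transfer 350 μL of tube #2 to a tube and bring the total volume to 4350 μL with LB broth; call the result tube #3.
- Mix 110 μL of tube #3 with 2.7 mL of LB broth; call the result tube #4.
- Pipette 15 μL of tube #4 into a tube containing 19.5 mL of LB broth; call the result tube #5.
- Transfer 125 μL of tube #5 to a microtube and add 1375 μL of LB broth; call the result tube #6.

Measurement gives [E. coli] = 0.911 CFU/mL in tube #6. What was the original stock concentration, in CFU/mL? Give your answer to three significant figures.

Step 1: 80 μL + 720 μL = 800 μL total → factor 800/80 = 10
Step 2: 350 μL brought to 4650 μL → factor 4650/350 = 13.286
Step 3: 350 μL brought to 4350 μL → factor 4350/350 = 12.429
Step 4: 110 μL + 2.7 mL = 2810 μL total → factor 2810/110 = 25.545
Step 5: 15 μL + 19.5 mL = 19515 μL total → factor 19515/15 = 1301
Step 6: 125 μL + 1375 μL = 1500 μL total → factor 1500/125 = 12
Overall dilution factor = 10 × 13.286 × 12.429 × 25.545 × 1301 × 12 = 6.5853 × 10^8
Stock = 0.911 CFU/mL × 6.5853 × 10^8 = 6.00 × 10^8 CFU/mL

6.00 × 10^8 CFU/mL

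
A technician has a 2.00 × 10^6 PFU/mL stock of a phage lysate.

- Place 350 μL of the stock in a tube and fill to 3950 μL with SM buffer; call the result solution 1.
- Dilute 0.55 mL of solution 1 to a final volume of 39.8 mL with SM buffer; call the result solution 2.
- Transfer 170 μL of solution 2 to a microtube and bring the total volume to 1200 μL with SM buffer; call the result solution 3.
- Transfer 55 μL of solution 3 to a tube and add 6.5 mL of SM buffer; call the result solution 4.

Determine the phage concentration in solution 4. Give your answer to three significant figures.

2.91 PFU/mL

Step 1: 350 μL brought to 3950 μL → factor 3950/350 = 11.286
Step 2: 0.55 mL brought to 39.8 mL → factor 39.8/0.55 = 72.364
Step 3: 170 μL brought to 1200 μL → factor 1200/170 = 7.0588
Step 4: 55 μL + 6.5 mL = 6555 μL total → factor 6555/55 = 119.18
Overall dilution factor = 11.286 × 72.364 × 7.0588 × 119.18 = 6.8706 × 10^5
Final = 2.00 × 10^6 PFU/mL / 6.8706 × 10^5 = 2.91 PFU/mL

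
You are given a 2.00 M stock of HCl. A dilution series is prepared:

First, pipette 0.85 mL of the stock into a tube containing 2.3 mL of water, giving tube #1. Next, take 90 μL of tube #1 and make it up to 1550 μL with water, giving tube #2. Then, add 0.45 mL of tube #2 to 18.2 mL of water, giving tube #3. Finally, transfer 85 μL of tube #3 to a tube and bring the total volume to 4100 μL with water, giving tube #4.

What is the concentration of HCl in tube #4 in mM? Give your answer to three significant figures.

0.0157 mM

Step 1: 0.85 mL + 2.3 mL = 3.15 mL total → factor 3.15/0.85 = 3.7059
Step 2: 90 μL brought to 1550 μL → factor 1550/90 = 17.222
Step 3: 0.45 mL + 18.2 mL = 18.65 mL total → factor 18.65/0.45 = 41.444
Step 4: 85 μL brought to 4100 μL → factor 4100/85 = 48.235
Overall dilution factor = 3.7059 × 17.222 × 41.444 × 48.235 = 1.2759 × 10^5
Final = 2.00 M / 1.2759 × 10^5 = 1.568 × 10^-5 M = 0.0157 mM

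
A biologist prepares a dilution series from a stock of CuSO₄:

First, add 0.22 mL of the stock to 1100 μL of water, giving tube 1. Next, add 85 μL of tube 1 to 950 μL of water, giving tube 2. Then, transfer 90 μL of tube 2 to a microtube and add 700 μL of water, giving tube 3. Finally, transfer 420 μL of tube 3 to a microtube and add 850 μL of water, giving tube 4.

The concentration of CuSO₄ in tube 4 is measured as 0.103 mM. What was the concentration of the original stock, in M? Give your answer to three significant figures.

Step 1: 0.22 mL + 1100 μL = 1.32 mL total → factor 1.32/0.22 = 6
Step 2: 85 μL + 950 μL = 1035 μL total → factor 1035/85 = 12.176
Step 3: 90 μL + 700 μL = 790 μL total → factor 790/90 = 8.7778
Step 4: 420 μL + 850 μL = 1270 μL total → factor 1270/420 = 3.0238
Overall dilution factor = 6 × 12.176 × 8.7778 × 3.0238 = 1939.2
Stock = 0.103 mM × 1939.2 = 199.7 mM = 0.200 M

0.200 M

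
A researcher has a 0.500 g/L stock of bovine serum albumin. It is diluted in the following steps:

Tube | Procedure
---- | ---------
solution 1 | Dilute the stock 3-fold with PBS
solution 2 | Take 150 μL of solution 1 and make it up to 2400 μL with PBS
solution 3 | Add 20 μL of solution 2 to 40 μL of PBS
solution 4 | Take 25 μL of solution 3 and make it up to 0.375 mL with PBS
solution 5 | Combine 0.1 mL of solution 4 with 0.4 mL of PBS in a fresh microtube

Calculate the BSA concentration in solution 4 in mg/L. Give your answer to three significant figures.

Step 1: 3-fold → factor 3
Step 2: 150 μL brought to 2400 μL → factor 2400/150 = 16
Step 3: 20 μL + 40 μL = 60 μL total → factor 60/20 = 3
Step 4: 25 μL brought to 0.375 mL → factor 375/25 = 15
Dilution factor through solution 4 = 3 × 16 × 3 × 15 = 2160
[solution 4] = 0.500 g/L / 2160 = 0.0002315 g/L = 0.231 mg/L

0.231 mg/L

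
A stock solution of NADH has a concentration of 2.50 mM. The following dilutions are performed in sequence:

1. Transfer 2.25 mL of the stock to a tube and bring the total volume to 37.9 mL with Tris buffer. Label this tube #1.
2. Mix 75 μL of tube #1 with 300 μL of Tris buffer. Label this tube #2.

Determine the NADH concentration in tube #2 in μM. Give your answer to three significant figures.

Step 1: 2.25 mL brought to 37.9 mL → factor 37.9/2.25 = 16.844
Step 2: 75 μL + 300 μL = 375 μL total → factor 375/75 = 5
Overall dilution factor = 16.844 × 5 = 84.222
Final = 2.50 mM / 84.222 = 0.02968 mM = 29.7 μM

29.7 μM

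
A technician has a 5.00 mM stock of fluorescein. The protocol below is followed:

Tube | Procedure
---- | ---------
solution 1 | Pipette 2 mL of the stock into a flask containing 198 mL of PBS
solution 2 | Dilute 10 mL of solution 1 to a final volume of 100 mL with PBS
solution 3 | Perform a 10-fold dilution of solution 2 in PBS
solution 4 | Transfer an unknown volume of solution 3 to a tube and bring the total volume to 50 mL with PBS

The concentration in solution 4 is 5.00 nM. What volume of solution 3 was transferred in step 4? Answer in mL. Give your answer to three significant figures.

Step 1: 2 mL + 198 mL = 200 mL total → factor 200/2 = 100
Step 2: 10 mL brought to 100 mL → factor 100/10 = 10
Step 3: 10-fold → factor 10
Step 4: v brought to 50 mL → factor = 50 mL/v
Product of known-step factors = 10000
Overall factor = 5.00 mM / (5.00 nM) = 1 × 10^6
Step-4 factor = 1 × 10^6 / 10000 = 100
v = 50 mL / 100 = 0.500 mL

0.500 mL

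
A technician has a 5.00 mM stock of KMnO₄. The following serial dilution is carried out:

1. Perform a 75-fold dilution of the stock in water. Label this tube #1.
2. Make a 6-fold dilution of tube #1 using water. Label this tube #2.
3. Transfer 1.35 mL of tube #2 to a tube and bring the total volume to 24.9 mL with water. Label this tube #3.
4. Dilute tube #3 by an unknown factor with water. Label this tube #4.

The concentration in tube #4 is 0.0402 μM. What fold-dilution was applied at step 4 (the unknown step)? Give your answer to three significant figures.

Step 1: 75-fold → factor 75
Step 2: 6-fold → factor 6
Step 3: 1.35 mL brought to 24.9 mL → factor 24.9/1.35 = 18.444
Step 4: unknown factor x
Product of known-step factors = 8300
Overall factor = 5.00 mM / (0.0402 μM) = 1.2438 × 10^5
x = 1.2438 × 10^5 / 8300 = 15.0

15.0-fold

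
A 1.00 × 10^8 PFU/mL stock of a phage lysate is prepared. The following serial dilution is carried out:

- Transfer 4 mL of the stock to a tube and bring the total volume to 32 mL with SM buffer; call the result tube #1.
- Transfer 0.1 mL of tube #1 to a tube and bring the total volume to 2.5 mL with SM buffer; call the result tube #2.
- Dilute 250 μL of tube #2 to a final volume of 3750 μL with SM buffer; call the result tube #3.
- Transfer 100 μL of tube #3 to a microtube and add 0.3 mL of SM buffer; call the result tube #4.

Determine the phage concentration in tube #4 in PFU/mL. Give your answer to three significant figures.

8.33 × 10^3 PFU/mL

Step 1: 4 mL brought to 32 mL → factor 32/4 = 8
Step 2: 0.1 mL brought to 2.5 mL → factor 2.5/0.1 = 25
Step 3: 250 μL brought to 3750 μL → factor 3750/250 = 15
Step 4: 100 μL + 0.3 mL = 400 μL total → factor 400/100 = 4
Overall dilution factor = 8 × 25 × 15 × 4 = 12000
Final = 1.00 × 10^8 PFU/mL / 12000 = 8.33 × 10^3 PFU/mL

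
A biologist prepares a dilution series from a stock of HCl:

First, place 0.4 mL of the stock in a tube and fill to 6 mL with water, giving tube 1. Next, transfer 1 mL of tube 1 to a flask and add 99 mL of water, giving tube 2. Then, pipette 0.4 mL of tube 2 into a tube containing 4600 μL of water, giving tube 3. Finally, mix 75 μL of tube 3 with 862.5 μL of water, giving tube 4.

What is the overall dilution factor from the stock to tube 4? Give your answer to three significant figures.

Step 1: 0.4 mL brought to 6 mL → factor 6/0.4 = 15
Step 2: 1 mL + 99 mL = 100 mL total → factor 100/1 = 100
Step 3: 0.4 mL + 4600 μL = 5 mL total → factor 5/0.4 = 12.5
Step 4: 75 μL + 862.5 μL = 937.5 μL total → factor 937.5/75 = 12.5
Overall dilution factor = 15 × 100 × 12.5 × 12.5 = 2.3438 × 10^5

2.34 × 10^5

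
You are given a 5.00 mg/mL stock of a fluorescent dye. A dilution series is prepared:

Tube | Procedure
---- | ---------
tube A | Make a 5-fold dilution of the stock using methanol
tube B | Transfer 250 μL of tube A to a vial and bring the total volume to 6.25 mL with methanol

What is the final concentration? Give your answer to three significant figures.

0.0400 mg/mL

Step 1: 5-fold → factor 5
Step 2: 250 μL brought to 6.25 mL → factor 6250/250 = 25
Overall dilution factor = 5 × 25 = 125
Final = 5.00 mg/mL / 125 = 0.0400 mg/mL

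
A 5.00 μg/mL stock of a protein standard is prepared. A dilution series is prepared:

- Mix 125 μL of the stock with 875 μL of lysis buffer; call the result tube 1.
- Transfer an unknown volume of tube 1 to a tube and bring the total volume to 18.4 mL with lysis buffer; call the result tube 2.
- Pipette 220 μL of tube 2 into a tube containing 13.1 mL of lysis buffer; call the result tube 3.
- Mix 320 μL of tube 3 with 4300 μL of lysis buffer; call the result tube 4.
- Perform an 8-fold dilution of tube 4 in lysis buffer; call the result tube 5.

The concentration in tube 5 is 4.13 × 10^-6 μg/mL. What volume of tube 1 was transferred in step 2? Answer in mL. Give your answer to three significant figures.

Step 1: 125 μL + 875 μL = 1000 μL total → factor 1000/125 = 8
Step 2: v brought to 18.4 mL → factor = 18.4 mL/v
Step 3: 220 μL + 13.1 mL = 13320 μL total → factor 13320/220 = 60.545
Step 4: 320 μL + 4300 μL = 4620 μL total → factor 4620/320 = 14.438
Step 5: 8-fold → factor 8
Product of known-step factors = 55944
Overall factor = 5.00 μg/mL / (4.13 × 10^-6 μg/mL) = 1.2107 × 10^6
Step-2 factor = 1.2107 × 10^6 / 55944 = 21.64
v = 18.4 mL / 21.64 = 0.850 mL

0.850 mL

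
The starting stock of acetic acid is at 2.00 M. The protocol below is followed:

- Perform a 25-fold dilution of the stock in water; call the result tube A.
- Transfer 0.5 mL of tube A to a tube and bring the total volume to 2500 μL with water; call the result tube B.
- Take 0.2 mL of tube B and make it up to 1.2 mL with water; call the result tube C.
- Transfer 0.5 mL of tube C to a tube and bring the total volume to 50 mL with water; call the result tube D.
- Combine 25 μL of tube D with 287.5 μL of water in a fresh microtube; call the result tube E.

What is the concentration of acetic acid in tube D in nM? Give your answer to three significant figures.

2.67 × 10^4 nM

Step 1: 25-fold → factor 25
Step 2: 0.5 mL brought to 2500 μL → factor 2.5/0.5 = 5
Step 3: 0.2 mL brought to 1.2 mL → factor 1.2/0.2 = 6
Step 4: 0.5 mL brought to 50 mL → factor 50/0.5 = 100
Dilution factor through tube D = 25 × 5 × 6 × 100 = 75000
[tube D] = 2.00 M / 75000 = 2.667 × 10^-5 M = 2.67 × 10^4 nM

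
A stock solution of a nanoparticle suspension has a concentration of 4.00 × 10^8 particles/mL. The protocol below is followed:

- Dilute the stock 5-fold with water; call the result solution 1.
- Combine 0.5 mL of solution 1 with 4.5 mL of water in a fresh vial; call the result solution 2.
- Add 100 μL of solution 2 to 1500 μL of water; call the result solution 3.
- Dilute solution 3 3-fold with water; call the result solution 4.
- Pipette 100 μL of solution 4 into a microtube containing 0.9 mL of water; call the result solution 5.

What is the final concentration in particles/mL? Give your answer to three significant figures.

Step 1: 5-fold → factor 5
Step 2: 0.5 mL + 4.5 mL = 5 mL total → factor 5/0.5 = 10
Step 3: 100 μL + 1500 μL = 1600 μL total → factor 1600/100 = 16
Step 4: 3-fold → factor 3
Step 5: 100 μL + 0.9 mL = 1000 μL total → factor 1000/100 = 10
Overall dilution factor = 5 × 10 × 16 × 3 × 10 = 24000
Final = 4.00 × 10^8 particles/mL / 24000 = 1.67 × 10^4 particles/mL

1.67 × 10^4 particles/mL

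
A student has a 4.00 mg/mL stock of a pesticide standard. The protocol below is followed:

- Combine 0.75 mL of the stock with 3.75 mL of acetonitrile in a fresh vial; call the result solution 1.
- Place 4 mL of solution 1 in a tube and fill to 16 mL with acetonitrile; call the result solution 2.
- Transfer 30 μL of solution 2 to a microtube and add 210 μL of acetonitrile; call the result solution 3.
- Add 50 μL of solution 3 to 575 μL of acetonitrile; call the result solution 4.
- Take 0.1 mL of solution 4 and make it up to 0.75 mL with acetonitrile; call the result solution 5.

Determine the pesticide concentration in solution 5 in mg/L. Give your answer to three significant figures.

0.222 mg/L

Step 1: 0.75 mL + 3.75 mL = 4.5 mL total → factor 4.5/0.75 = 6
Step 2: 4 mL brought to 16 mL → factor 16/4 = 4
Step 3: 30 μL + 210 μL = 240 μL total → factor 240/30 = 8
Step 4: 50 μL + 575 μL = 625 μL total → factor 625/50 = 12.5
Step 5: 0.1 mL brought to 0.75 mL → factor 0.75/0.1 = 7.5
Overall dilution factor = 6 × 4 × 8 × 12.5 × 7.5 = 18000
Final = 4.00 mg/mL / 18000 = 0.0002222 mg/mL = 0.222 mg/L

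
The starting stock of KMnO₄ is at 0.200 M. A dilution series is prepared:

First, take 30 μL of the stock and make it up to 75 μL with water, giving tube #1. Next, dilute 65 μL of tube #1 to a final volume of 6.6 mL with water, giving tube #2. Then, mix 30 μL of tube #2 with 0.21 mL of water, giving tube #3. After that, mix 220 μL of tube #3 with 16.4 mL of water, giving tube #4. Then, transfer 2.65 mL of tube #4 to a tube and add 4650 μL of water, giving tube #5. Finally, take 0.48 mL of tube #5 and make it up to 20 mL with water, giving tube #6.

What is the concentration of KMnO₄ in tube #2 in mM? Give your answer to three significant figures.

0.788 mM

Step 1: 30 μL brought to 75 μL → factor 75/30 = 2.5
Step 2: 65 μL brought to 6.6 mL → factor 6600/65 = 101.54
Dilution factor through tube #2 = 2.5 × 101.54 = 253.85
[tube #2] = 0.200 M / 253.85 = 0.0007879 M = 0.788 mM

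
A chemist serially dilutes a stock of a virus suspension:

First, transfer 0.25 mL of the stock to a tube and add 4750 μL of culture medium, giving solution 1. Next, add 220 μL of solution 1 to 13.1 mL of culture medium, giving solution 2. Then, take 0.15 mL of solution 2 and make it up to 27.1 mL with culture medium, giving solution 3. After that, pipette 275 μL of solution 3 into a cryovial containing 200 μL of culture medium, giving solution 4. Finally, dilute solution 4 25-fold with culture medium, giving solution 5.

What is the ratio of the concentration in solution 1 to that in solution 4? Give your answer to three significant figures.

1.89 × 10^4

Step 1: 0.25 mL + 4750 μL = 5 mL total → factor 5/0.25 = 20
Step 2: 220 μL + 13.1 mL = 13320 μL total → factor 13320/220 = 60.545
Step 3: 0.15 mL brought to 27.1 mL → factor 27.1/0.15 = 180.67
Step 4: 275 μL + 200 μL = 475 μL total → factor 475/275 = 1.7273
Dilution factor to solution 1 = 20; to solution 4 = 3.7788 × 10^5
[solution 1]/[solution 4] = (factor to solution 4)/(factor to solution 1) = 3.7788 × 10^5/20 = 1.89 × 10^4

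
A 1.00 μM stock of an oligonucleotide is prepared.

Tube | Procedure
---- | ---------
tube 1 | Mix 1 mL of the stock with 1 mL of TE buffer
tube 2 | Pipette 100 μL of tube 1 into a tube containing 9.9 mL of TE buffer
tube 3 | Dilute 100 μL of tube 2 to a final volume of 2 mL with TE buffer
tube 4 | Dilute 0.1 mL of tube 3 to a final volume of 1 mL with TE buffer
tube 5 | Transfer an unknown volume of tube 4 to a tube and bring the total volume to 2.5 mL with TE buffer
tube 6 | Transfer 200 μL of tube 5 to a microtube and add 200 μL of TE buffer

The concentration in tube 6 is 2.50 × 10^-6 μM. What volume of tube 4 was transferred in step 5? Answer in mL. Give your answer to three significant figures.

Step 1: 1 mL + 1 mL = 2 mL total → factor 2/1 = 2
Step 2: 100 μL + 9.9 mL = 10000 μL total → factor 10000/100 = 100
Step 3: 100 μL brought to 2 mL → factor 2000/100 = 20
Step 4: 0.1 mL brought to 1 mL → factor 1/0.1 = 10
Step 5: v brought to 2.5 mL → factor = 2.5 mL/v
Step 6: 200 μL + 200 μL = 400 μL total → factor 400/200 = 2
Product of known-step factors = 80000
Overall factor = 1.00 μM / (2.50 × 10^-6 μM) = 4 × 10^5
Step-5 factor = 4 × 10^5 / 80000 = 5
v = 2.5 mL / 5 = 0.500 mL

0.500 mL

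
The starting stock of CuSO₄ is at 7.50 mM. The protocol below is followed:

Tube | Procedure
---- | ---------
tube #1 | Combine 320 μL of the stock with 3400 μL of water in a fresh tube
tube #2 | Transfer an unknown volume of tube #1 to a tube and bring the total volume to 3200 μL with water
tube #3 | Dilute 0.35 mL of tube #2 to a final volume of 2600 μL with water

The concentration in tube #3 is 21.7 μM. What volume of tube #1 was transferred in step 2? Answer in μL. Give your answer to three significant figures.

800 μL

Step 1: 320 μL + 3400 μL = 3720 μL total → factor 3720/320 = 11.625
Step 2: v brought to 3200 μL → factor = 3200 μL/v
Step 3: 0.35 mL brought to 2600 μL → factor 2.6/0.35 = 7.4286
Product of known-step factors = 86.357
Overall factor = 7.50 mM / (21.7 μM) = 345.62
Step-2 factor = 345.62 / 86.357 = 4.0022
v = 3200 μL / 4.0022 = 800 μL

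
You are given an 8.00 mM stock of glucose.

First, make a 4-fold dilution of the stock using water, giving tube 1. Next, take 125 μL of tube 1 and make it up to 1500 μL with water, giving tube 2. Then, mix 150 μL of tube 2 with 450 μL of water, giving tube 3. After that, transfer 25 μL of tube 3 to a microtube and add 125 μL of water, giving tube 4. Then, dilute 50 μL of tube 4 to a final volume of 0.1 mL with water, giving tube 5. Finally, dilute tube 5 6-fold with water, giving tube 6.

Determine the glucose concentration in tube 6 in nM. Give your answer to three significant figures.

Step 1: 4-fold → factor 4
Step 2: 125 μL brought to 1500 μL → factor 1500/125 = 12
Step 3: 150 μL + 450 μL = 600 μL total → factor 600/150 = 4
Step 4: 25 μL + 125 μL = 150 μL total → factor 150/25 = 6
Step 5: 50 μL brought to 0.1 mL → factor 100/50 = 2
Step 6: 6-fold → factor 6
Overall dilution factor = 4 × 12 × 4 × 6 × 2 × 6 = 13824
Final = 8.00 mM / 13824 = 0.0005787 mM = 579 nM

579 nM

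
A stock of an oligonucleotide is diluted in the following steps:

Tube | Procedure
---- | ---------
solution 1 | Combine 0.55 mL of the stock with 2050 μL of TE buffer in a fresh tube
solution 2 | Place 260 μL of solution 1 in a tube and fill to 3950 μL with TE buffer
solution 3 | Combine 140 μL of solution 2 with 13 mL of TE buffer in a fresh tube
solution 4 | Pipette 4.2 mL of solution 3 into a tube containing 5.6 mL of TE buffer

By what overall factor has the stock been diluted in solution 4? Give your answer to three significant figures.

Step 1: 0.55 mL + 2050 μL = 2.6 mL total → factor 2.6/0.55 = 4.7273
Step 2: 260 μL brought to 3950 μL → factor 3950/260 = 15.192
Step 3: 140 μL + 13 mL = 13140 μL total → factor 13140/140 = 93.857
Step 4: 4.2 mL + 5.6 mL = 9.8 mL total → factor 9.8/4.2 = 2.3333
Overall dilution factor = 4.7273 × 15.192 × 93.857 × 2.3333 = 15728

1.57 × 10^4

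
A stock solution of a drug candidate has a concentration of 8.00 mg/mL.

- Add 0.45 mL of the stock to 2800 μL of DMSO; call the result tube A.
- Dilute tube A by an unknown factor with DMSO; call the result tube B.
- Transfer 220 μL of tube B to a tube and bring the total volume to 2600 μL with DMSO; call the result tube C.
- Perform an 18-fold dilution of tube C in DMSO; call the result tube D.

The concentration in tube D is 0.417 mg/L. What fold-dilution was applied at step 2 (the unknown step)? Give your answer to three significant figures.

Step 1: 0.45 mL + 2800 μL = 3.25 mL total → factor 3.25/0.45 = 7.2222
Step 2: unknown factor x
Step 3: 220 μL brought to 2600 μL → factor 2600/220 = 11.818
Step 4: 18-fold → factor 18
Product of known-step factors = 1536.4
Overall factor = 8.00 mg/mL / (0.417 mg/L) = 19185
x = 19185 / 1536.4 = 12.5

12.5-fold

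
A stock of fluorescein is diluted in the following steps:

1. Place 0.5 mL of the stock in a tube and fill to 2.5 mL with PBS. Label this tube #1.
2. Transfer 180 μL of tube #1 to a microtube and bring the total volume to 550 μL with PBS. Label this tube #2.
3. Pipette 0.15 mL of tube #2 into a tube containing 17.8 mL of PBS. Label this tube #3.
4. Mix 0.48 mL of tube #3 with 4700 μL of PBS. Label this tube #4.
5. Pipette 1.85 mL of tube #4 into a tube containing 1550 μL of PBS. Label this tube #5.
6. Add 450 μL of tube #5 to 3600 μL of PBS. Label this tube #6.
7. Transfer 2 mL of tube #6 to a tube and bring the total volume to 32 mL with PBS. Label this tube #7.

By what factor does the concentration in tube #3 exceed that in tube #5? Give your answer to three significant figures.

19.8

Step 1: 0.5 mL brought to 2.5 mL → factor 2.5/0.5 = 5
Step 2: 180 μL brought to 550 μL → factor 550/180 = 3.0556
Step 3: 0.15 mL + 17.8 mL = 17.95 mL total → factor 17.95/0.15 = 119.67
Step 4: 0.48 mL + 4700 μL = 5.18 mL total → factor 5.18/0.48 = 10.792
Step 5: 1.85 mL + 1550 μL = 3.4 mL total → factor 3.4/1.85 = 1.8378
Dilution factor to tube #3 = 1828.2; to tube #5 = 36260
[tube #3]/[tube #5] = (factor to tube #5)/(factor to tube #3) = 36260/1828.2 = 19.8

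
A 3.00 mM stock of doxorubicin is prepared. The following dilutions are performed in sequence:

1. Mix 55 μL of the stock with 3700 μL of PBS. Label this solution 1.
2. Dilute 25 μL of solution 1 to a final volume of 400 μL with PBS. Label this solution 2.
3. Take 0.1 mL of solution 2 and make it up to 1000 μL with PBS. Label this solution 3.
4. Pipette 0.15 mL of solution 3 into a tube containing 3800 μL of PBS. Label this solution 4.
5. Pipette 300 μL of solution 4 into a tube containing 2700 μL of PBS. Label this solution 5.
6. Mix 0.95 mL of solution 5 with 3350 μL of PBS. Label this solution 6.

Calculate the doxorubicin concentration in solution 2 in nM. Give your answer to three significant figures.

2.75 × 10^3 nM

Step 1: 55 μL + 3700 μL = 3755 μL total → factor 3755/55 = 68.273
Step 2: 25 μL brought to 400 μL → factor 400/25 = 16
Dilution factor through solution 2 = 68.273 × 16 = 1092.4
[solution 2] = 3.00 mM / 1092.4 = 0.002746 mM = 2.75 × 10^3 nM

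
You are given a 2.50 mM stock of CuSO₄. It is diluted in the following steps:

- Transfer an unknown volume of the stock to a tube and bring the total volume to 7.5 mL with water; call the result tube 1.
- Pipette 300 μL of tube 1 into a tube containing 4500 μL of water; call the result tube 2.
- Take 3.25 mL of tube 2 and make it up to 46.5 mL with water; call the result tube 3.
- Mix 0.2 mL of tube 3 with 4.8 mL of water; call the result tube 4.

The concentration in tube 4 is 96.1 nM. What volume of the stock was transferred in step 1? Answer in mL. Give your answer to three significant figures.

Step 1: v brought to 7.5 mL → factor = 7.5 mL/v
Step 2: 300 μL + 4500 μL = 4800 μL total → factor 4800/300 = 16
Step 3: 3.25 mL brought to 46.5 mL → factor 46.5/3.25 = 14.308
Step 4: 0.2 mL + 4.8 mL = 5 mL total → factor 5/0.2 = 25
Product of known-step factors = 5723.1
Overall factor = 2.50 mM / (96.1 nM) = 26015
Step-1 factor = 26015 / 5723.1 = 4.5456
v = 7.5 mL / 4.5456 = 1.65 mL

1.65 mL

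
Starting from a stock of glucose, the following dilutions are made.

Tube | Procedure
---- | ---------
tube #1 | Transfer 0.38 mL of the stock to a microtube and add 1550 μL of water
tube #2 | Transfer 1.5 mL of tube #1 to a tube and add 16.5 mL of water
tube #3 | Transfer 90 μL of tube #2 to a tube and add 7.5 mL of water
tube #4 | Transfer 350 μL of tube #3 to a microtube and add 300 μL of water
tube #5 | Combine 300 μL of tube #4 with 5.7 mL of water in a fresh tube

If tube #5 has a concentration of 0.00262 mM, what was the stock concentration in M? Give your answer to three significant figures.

Step 1: 0.38 mL + 1550 μL = 1.93 mL total → factor 1.93/0.38 = 5.0789
Step 2: 1.5 mL + 16.5 mL = 18 mL total → factor 18/1.5 = 12
Step 3: 90 μL + 7.5 mL = 7590 μL total → factor 7590/90 = 84.333
Step 4: 350 μL + 300 μL = 650 μL total → factor 650/350 = 1.8571
Step 5: 300 μL + 5.7 mL = 6000 μL total → factor 6000/300 = 20
Overall dilution factor = 5.0789 × 12 × 84.333 × 1.8571 × 20 = 1.9091 × 10^5
Stock = 0.00262 mM × 1.9091 × 10^5 = 500.2 mM = 0.500 M

0.500 M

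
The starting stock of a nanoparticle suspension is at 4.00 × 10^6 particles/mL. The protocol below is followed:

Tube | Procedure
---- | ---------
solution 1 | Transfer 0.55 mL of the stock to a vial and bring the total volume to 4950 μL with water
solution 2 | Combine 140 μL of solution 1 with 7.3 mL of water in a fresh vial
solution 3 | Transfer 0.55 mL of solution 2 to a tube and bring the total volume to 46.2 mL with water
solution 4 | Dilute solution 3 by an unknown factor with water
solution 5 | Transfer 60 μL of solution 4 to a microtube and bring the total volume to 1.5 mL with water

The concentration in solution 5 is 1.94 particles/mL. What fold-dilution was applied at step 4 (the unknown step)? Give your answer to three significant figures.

2.05-fold

Step 1: 0.55 mL brought to 4950 μL → factor 4.95/0.55 = 9
Step 2: 140 μL + 7.3 mL = 7440 μL total → factor 7440/140 = 53.143
Step 3: 0.55 mL brought to 46.2 mL → factor 46.2/0.55 = 84
Step 4: unknown factor x
Step 5: 60 μL brought to 1.5 mL → factor 1500/60 = 25
Product of known-step factors = 1.0044 × 10^6
Overall factor = 4.00 × 10^6 particles/mL / (1.94 particles/mL) = 2.0619 × 10^6
x = 2.0619 × 10^6 / 1.0044 × 10^6 = 2.05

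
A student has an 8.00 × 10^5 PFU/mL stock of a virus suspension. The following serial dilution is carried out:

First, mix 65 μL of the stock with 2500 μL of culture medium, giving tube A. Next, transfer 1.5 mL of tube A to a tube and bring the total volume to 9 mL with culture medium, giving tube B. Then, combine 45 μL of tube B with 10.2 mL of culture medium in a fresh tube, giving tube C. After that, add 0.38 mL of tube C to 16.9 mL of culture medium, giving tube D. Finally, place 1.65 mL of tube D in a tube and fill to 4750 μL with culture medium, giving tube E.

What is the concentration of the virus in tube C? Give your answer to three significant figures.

14.8 PFU/mL

Step 1: 65 μL + 2500 μL = 2565 μL total → factor 2565/65 = 39.462
Step 2: 1.5 mL brought to 9 mL → factor 9/1.5 = 6
Step 3: 45 μL + 10.2 mL = 10245 μL total → factor 10245/45 = 227.67
Dilution factor through tube C = 39.462 × 6 × 227.67 = 53904
[tube C] = 8.00 × 10^5 PFU/mL / 53904 = 14.8 PFU/mL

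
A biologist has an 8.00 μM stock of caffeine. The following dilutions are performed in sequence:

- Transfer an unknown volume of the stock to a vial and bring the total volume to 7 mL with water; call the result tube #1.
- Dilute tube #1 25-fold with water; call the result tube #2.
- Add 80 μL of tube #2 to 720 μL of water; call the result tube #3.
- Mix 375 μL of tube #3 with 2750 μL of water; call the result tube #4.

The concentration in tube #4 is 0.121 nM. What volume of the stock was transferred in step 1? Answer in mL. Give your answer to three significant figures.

0.221 mL

Step 1: v brought to 7 mL → factor = 7 mL/v
Step 2: 25-fold → factor 25
Step 3: 80 μL + 720 μL = 800 μL total → factor 800/80 = 10
Step 4: 375 μL + 2750 μL = 3125 μL total → factor 3125/375 = 8.3333
Product of known-step factors = 2083.3
Overall factor = 8.00 μM / (0.121 nM) = 66116
Step-1 factor = 66116 / 2083.3 = 31.736
v = 7 mL / 31.736 = 0.221 mL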